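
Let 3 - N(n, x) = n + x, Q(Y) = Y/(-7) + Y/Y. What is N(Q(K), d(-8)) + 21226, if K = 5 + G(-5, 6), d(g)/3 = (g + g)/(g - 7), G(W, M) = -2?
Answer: 742883/35 ≈ 21225.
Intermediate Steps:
d(g) = 6*g/(-7 + g) (d(g) = 3*((g + g)/(g - 7)) = 3*((2*g)/(-7 + g)) = 3*(2*g/(-7 + g)) = 6*g/(-7 + g))
K = 3 (K = 5 - 2 = 3)
Q(Y) = 1 - Y/7 (Q(Y) = Y*(-1/7) + 1 = -Y/7 + 1 = 1 - Y/7)
N(n, x) = 3 - n - x (N(n, x) = 3 - (n + x) = 3 + (-n - x) = 3 - n - x)
N(Q(K), d(-8)) + 21226 = (3 - (1 - 1/7*3) - 6*(-8)/(-7 - 8)) + 21226 = (3 - (1 - 3/7) - 6*(-8)/(-15)) + 21226 = (3 - 1*4/7 - 6*(-8)*(-1)/15) + 21226 = (3 - 4/7 - 1*16/5) + 21226 = (3 - 4/7 - 16/5) + 21226 = -27/35 + 21226 = 742883/35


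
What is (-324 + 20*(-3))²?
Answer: 147456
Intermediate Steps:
(-324 + 20*(-3))² = (-324 - 60)² = (-384)² = 147456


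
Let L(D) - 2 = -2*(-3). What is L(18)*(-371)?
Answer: -2968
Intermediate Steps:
L(D) = 8 (L(D) = 2 - 2*(-3) = 2 + 6 = 8)
L(18)*(-371) = 8*(-371) = -2968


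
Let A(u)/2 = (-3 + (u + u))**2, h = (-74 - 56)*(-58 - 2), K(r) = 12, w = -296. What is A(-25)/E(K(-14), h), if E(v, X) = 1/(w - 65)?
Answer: -2028098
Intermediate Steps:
h = 7800 (h = -130*(-60) = 7800)
A(u) = 2*(-3 + 2*u)**2 (A(u) = 2*(-3 + (u + u))**2 = 2*(-3 + 2*u)**2)
E(v, X) = -1/361 (E(v, X) = 1/(-296 - 65) = 1/(-361) = -1/361)
A(-25)/E(K(-14), h) = (2*(-3 + 2*(-25))**2)/(-1/361) = (2*(-3 - 50)**2)*(-361) = (2*(-53)**2)*(-361) = (2*2809)*(-361) = 5618*(-361) = -2028098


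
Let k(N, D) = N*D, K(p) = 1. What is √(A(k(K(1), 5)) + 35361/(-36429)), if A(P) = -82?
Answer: I*√12234230359/12143 ≈ 9.1088*I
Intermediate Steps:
k(N, D) = D*N
√(A(k(K(1), 5)) + 35361/(-36429)) = √(-82 + 35361/(-36429)) = √(-82 + 35361*(-1/36429)) = √(-82 - 11787/12143) = √(-1007513/12143) = I*√12234230359/12143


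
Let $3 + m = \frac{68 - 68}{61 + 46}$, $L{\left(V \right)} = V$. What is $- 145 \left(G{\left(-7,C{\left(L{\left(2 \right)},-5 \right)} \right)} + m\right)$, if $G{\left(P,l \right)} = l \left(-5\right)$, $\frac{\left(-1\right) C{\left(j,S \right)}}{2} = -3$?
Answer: $4785$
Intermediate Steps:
$C{\left(j,S \right)} = 6$ ($C{\left(j,S \right)} = \left(-2\right) \left(-3\right) = 6$)
$G{\left(P,l \right)} = - 5 l$
$m = -3$ ($m = -3 + \frac{68 - 68}{61 + 46} = -3 + \frac{0}{107} = -3 + 0 \cdot \frac{1}{107} = -3 + 0 = -3$)
$- 145 \left(G{\left(-7,C{\left(L{\left(2 \right)},-5 \right)} \right)} + m\right) = - 145 \left(\left(-5\right) 6 - 3\right) = - 145 \left(-30 - 3\right) = \left(-145\right) \left(-33\right) = 4785$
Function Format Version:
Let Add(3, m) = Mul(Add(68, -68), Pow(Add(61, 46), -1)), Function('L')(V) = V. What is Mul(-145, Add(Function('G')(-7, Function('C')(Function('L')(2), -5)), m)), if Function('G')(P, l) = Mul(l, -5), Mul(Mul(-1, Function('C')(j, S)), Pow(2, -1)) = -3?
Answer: 4785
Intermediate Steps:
Function('C')(j, S) = 6 (Function('C')(j, S) = Mul(-2, -3) = 6)
Function('G')(P, l) = Mul(-5, l)
m = -3 (m = Add(-3, Mul(Add(68, -68), Pow(Add(61, 46), -1))) = Add(-3, Mul(0, Pow(107, -1))) = Add(-3, Mul(0, Rational(1, 107))) = Add(-3, 0) = -3)
Mul(-145, Add(Function('G')(-7, Function('C')(Function('L')(2), -5)), m)) = Mul(-145, Add(Mul(-5, 6), -3)) = Mul(-145, Add(-30, -3)) = Mul(-145, -33) = 4785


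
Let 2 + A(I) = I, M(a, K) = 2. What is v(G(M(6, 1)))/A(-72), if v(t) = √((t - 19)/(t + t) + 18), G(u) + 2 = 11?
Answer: -√157/222 ≈ -0.056441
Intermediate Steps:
G(u) = 9 (G(u) = -2 + 11 = 9)
A(I) = -2 + I
v(t) = √(18 + (-19 + t)/(2*t)) (v(t) = √((-19 + t)/((2*t)) + 18) = √((-19 + t)*(1/(2*t)) + 18) = √((-19 + t)/(2*t) + 18) = √(18 + (-19 + t)/(2*t)))
v(G(M(6, 1)))/A(-72) = (√(74 - 38/9)/2)/(-2 - 72) = (√(74 - 38*⅑)/2)/(-74) = (√(74 - 38/9)/2)*(-1/74) = (√(628/9)/2)*(-1/74) = ((2*√157/3)/2)*(-1/74) = (√157/3)*(-1/74) = -√157/222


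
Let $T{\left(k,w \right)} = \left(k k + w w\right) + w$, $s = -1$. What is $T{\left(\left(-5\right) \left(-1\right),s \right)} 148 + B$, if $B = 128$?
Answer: $3828$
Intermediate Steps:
$T{\left(k,w \right)} = w + k^{2} + w^{2}$ ($T{\left(k,w \right)} = \left(k^{2} + w^{2}\right) + w = w + k^{2} + w^{2}$)
$T{\left(\left(-5\right) \left(-1\right),s \right)} 148 + B = \left(-1 + \left(\left(-5\right) \left(-1\right)\right)^{2} + \left(-1\right)^{2}\right) 148 + 128 = \left(-1 + 5^{2} + 1\right) 148 + 128 = \left(-1 + 25 + 1\right) 148 + 128 = 25 \cdot 148 + 128 = 3700 + 128 = 3828$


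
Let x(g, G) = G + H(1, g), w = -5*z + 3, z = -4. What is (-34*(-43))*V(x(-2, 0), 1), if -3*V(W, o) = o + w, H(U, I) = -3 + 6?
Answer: -11696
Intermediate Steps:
w = 23 (w = -5*(-4) + 3 = 20 + 3 = 23)
H(U, I) = 3
x(g, G) = 3 + G (x(g, G) = G + 3 = 3 + G)
V(W, o) = -23/3 - o/3 (V(W, o) = -(o + 23)/3 = -(23 + o)/3 = -23/3 - o/3)
(-34*(-43))*V(x(-2, 0), 1) = (-34*(-43))*(-23/3 - ⅓*1) = 1462*(-23/3 - ⅓) = 1462*(-8) = -11696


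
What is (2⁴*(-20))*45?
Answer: -14400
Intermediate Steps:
(2⁴*(-20))*45 = (16*(-20))*45 = -320*45 = -14400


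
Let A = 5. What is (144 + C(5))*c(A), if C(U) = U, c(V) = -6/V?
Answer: -894/5 ≈ -178.80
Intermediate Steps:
(144 + C(5))*c(A) = (144 + 5)*(-6/5) = 149*(-6*⅕) = 149*(-6/5) = -894/5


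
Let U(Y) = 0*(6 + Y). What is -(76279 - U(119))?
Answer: -76279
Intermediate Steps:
U(Y) = 0
-(76279 - U(119)) = -(76279 - 1*0) = -(76279 + 0) = -1*76279 = -76279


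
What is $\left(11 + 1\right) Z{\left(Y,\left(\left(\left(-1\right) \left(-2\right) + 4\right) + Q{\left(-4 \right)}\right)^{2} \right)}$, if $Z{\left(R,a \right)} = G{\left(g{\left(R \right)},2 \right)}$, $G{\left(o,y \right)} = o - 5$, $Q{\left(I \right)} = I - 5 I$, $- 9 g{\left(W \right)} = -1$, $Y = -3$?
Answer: $- \frac{176}{3} \approx -58.667$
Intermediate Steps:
$g{\left(W \right)} = \frac{1}{9}$ ($g{\left(W \right)} = \left(- \frac{1}{9}\right) \left(-1\right) = \frac{1}{9}$)
$Q{\left(I \right)} = - 4 I$
$G{\left(o,y \right)} = -5 + o$
$Z{\left(R,a \right)} = - \frac{44}{9}$ ($Z{\left(R,a \right)} = -5 + \frac{1}{9} = - \frac{44}{9}$)
$\left(11 + 1\right) Z{\left(Y,\left(\left(\left(-1\right) \left(-2\right) + 4\right) + Q{\left(-4 \right)}\right)^{2} \right)} = \left(11 + 1\right) \left(- \frac{44}{9}\right) = 12 \left(- \frac{44}{9}\right) = - \frac{176}{3}$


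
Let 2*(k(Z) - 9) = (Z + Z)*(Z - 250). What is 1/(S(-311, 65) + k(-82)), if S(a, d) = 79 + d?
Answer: 1/27377 ≈ 3.6527e-5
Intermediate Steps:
k(Z) = 9 + Z*(-250 + Z) (k(Z) = 9 + ((Z + Z)*(Z - 250))/2 = 9 + ((2*Z)*(-250 + Z))/2 = 9 + (2*Z*(-250 + Z))/2 = 9 + Z*(-250 + Z))
1/(S(-311, 65) + k(-82)) = 1/((79 + 65) + (9 + (-82)**2 - 250*(-82))) = 1/(144 + (9 + 6724 + 20500)) = 1/(144 + 27233) = 1/27377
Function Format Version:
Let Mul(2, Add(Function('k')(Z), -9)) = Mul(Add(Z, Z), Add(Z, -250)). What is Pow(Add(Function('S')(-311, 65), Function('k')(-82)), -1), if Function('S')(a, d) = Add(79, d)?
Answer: Rational(1, 27377) ≈ 3.6527e-5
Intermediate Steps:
Function('k')(Z) = Add(9, Mul(Z, Add(-250, Z))) (Function('k')(Z) = Add(9, Mul(Rational(1, 2), Mul(Add(Z, Z), Add(Z, -250)))) = Add(9, Mul(Rational(1, 2), Mul(Mul(2, Z), Add(-250, Z)))) = Add(9, Mul(Rational(1, 2), Mul(2, Z, Add(-250, Z)))) = Add(9, Mul(Z, Add(-250, Z))))
Pow(Add(Function('S')(-311, 65), Function('k')(-82)), -1) = Pow(Add(Add(79, 65), Add(9, Pow(-82, 2), Mul(-250, -82))), -1) = Pow(Add(144, Add(9, 6724, 20500)), -1) = Pow(Add(144, 27233), -1) = Pow(27377, -1) = Rational(1, 27377)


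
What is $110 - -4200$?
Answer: $4310$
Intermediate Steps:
$110 - -4200 = 110 + 4200 = 4310$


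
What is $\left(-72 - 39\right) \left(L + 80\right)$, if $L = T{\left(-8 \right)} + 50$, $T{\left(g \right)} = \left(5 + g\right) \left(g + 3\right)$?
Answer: $-16095$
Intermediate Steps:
$T{\left(g \right)} = \left(3 + g\right) \left(5 + g\right)$ ($T{\left(g \right)} = \left(5 + g\right) \left(3 + g\right) = \left(3 + g\right) \left(5 + g\right)$)
$L = 65$ ($L = \left(15 + \left(-8\right)^{2} + 8 \left(-8\right)\right) + 50 = \left(15 + 64 - 64\right) + 50 = 15 + 50 = 65$)
$\left(-72 - 39\right) \left(L + 80\right) = \left(-72 - 39\right) \left(65 + 80\right) = \left(-72 - 39\right) 145 = \left(-111\right) 145 = -16095$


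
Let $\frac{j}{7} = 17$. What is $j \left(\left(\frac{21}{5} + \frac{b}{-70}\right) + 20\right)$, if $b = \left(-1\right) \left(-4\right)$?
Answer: $2873$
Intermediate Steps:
$j = 119$ ($j = 7 \cdot 17 = 119$)
$b = 4$
$j \left(\left(\frac{21}{5} + \frac{b}{-70}\right) + 20\right) = 119 \left(\left(\frac{21}{5} + \frac{4}{-70}\right) + 20\right) = 119 \left(\left(21 \cdot \frac{1}{5} + 4 \left(- \frac{1}{70}\right)\right) + 20\right) = 119 \left(\left(\frac{21}{5} - \frac{2}{35}\right) + 20\right) = 119 \left(\frac{29}{7} + 20\right) = 119 \cdot \frac{169}{7} = 2873$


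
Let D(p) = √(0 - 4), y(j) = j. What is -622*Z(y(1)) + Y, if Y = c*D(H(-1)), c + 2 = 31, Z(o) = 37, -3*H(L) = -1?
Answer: -23014 + 58*I ≈ -23014.0 + 58.0*I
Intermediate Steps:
H(L) = ⅓ (H(L) = -⅓*(-1) = ⅓)
D(p) = 2*I (D(p) = √(-4) = 2*I)
c = 29 (c = -2 + 31 = 29)
Y = 58*I (Y = 29*(2*I) = 58*I ≈ 58.0*I)
-622*Z(y(1)) + Y = -622*37 + 58*I = -23014 + 58*I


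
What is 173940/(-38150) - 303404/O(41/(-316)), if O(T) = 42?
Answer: -82729772/11445 ≈ -7228.5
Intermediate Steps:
173940/(-38150) - 303404/O(41/(-316)) = 173940/(-38150) - 303404/42 = 173940*(-1/38150) - 303404*1/42 = -17394/3815 - 151702/21 = -82729772/11445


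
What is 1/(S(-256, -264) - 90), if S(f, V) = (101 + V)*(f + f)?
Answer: 1/83366 ≈ 1.1995e-5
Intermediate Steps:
S(f, V) = 2*f*(101 + V) (S(f, V) = (101 + V)*(2*f) = 2*f*(101 + V))
1/(S(-256, -264) - 90) = 1/(2*(-256)*(101 - 264) - 90) = 1/(2*(-256)*(-163) - 90) = 1/(83456 - 90) = 1/83366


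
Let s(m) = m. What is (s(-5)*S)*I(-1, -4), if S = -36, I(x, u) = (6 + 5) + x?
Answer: 1800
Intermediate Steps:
I(x, u) = 11 + x
(s(-5)*S)*I(-1, -4) = (-5*(-36))*(11 - 1) = 180*10 = 1800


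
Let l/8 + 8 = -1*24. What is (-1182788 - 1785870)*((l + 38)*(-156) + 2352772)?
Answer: -7085533541240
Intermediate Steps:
l = -256 (l = -64 + 8*(-1*24) = -64 + 8*(-24) = -64 - 192 = -256)
(-1182788 - 1785870)*((l + 38)*(-156) + 2352772) = (-1182788 - 1785870)*((-256 + 38)*(-156) + 2352772) = -2968658*(-218*(-156) + 2352772) = -2968658*(34008 + 2352772) = -2968658*2386780 = -7085533541240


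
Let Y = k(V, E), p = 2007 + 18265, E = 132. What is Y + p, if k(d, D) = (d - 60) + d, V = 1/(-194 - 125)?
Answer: 6447626/319 ≈ 20212.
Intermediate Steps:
V = -1/319 (V = 1/(-319) = -1/319 ≈ -0.0031348)
k(d, D) = -60 + 2*d (k(d, D) = (-60 + d) + d = -60 + 2*d)
p = 20272
Y = -19142/319 (Y = -60 + 2*(-1/319) = -60 - 2/319 = -19142/319 ≈ -60.006)
Y + p = -19142/319 + 20272 = 6447626/319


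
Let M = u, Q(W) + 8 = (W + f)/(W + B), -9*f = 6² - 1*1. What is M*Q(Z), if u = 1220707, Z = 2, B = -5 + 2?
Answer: -67138885/9 ≈ -7.4599e+6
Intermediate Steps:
B = -3
f = -35/9 (f = -(6² - 1*1)/9 = -(36 - 1)/9 = -⅑*35 = -35/9 ≈ -3.8889)
Q(W) = -8 + (-35/9 + W)/(-3 + W) (Q(W) = -8 + (W - 35/9)/(W - 3) = -8 + (-35/9 + W)/(-3 + W))
M = 1220707
M*Q(Z) = 1220707*((181 - 63*2)/(9*(-3 + 2))) = 1220707*((⅑)*(181 - 126)/(-1)) = 1220707*((⅑)*(-1)*55) = 1220707*(-55/9) = -67138885/9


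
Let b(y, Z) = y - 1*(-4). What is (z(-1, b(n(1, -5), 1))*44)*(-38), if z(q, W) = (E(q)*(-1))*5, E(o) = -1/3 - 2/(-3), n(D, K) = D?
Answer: 8360/3 ≈ 2786.7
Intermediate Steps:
E(o) = ⅓ (E(o) = -1*⅓ - 2*(-⅓) = -⅓ + ⅔ = ⅓)
b(y, Z) = 4 + y (b(y, Z) = y + 4 = 4 + y)
z(q, W) = -5/3 (z(q, W) = ((⅓)*(-1))*5 = -⅓*5 = -5/3)
(z(-1, b(n(1, -5), 1))*44)*(-38) = -5/3*44*(-38) = -220/3*(-38) = 8360/3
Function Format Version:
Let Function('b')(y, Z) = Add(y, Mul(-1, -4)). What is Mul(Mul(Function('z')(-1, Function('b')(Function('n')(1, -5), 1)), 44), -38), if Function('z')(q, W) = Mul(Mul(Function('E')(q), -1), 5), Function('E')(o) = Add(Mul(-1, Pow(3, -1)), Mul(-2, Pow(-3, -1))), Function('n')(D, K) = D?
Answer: Rational(8360, 3) ≈ 2786.7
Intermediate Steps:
Function('E')(o) = Rational(1, 3) (Function('E')(o) = Add(Mul(-1, Rational(1, 3)), Mul(-2, Rational(-1, 3))) = Add(Rational(-1, 3), Rational(2, 3)) = Rational(1, 3))
Function('b')(y, Z) = Add(4, y) (Function('b')(y, Z) = Add(y, 4) = Add(4, y))
Function('z')(q, W) = Rational(-5, 3) (Function('z')(q, W) = Mul(Mul(Rational(1, 3), -1), 5) = Mul(Rational(-1, 3), 5) = Rational(-5, 3))
Mul(Mul(Function('z')(-1, Function('b')(Function('n')(1, -5), 1)), 44), -38) = Mul(Mul(Rational(-5, 3), 44), -38) = Mul(Rational(-220, 3), -38) = Rational(8360, 3)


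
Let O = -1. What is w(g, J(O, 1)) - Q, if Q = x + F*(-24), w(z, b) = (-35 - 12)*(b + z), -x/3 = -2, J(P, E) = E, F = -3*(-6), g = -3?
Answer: 520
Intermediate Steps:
F = 18
x = 6 (x = -3*(-2) = 6)
w(z, b) = -47*b - 47*z (w(z, b) = -47*(b + z) = -47*b - 47*z)
Q = -426 (Q = 6 + 18*(-24) = 6 - 432 = -426)
w(g, J(O, 1)) - Q = (-47*1 - 47*(-3)) - 1*(-426) = (-47 + 141) + 426 = 94 + 426 = 520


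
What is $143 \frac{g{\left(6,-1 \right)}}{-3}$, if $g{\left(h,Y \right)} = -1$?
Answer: $\frac{143}{3} \approx 47.667$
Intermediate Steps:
$143 \frac{g{\left(6,-1 \right)}}{-3} = 143 \left(- \frac{1}{-3}\right) = 143 \left(\left(-1\right) \left(- \frac{1}{3}\right)\right) = 143 \cdot \frac{1}{3} = \frac{143}{3}$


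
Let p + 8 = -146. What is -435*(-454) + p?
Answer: 197336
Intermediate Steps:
p = -154 (p = -8 - 146 = -154)
-435*(-454) + p = -435*(-454) - 154 = 197490 - 154 = 197336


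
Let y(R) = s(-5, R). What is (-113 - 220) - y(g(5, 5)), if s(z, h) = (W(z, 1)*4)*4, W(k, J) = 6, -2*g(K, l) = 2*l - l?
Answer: -429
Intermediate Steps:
g(K, l) = -l/2 (g(K, l) = -(2*l - l)/2 = -l/2)
s(z, h) = 96 (s(z, h) = (6*4)*4 = 24*4 = 96)
y(R) = 96
(-113 - 220) - y(g(5, 5)) = (-113 - 220) - 1*96 = -333 - 96 = -429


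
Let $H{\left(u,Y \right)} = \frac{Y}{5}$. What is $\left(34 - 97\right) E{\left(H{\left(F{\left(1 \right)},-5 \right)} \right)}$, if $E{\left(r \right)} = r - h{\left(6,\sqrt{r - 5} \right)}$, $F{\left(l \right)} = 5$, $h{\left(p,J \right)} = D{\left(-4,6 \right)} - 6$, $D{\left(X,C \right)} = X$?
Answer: $-567$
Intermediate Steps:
$h{\left(p,J \right)} = -10$ ($h{\left(p,J \right)} = -4 - 6 = -10$)
$H{\left(u,Y \right)} = \frac{Y}{5}$ ($H{\left(u,Y \right)} = Y \frac{1}{5} = \frac{Y}{5}$)
$E{\left(r \right)} = 10 + r$ ($E{\left(r \right)} = r - -10 = r + 10 = 10 + r$)
$\left(34 - 97\right) E{\left(H{\left(F{\left(1 \right)},-5 \right)} \right)} = \left(34 - 97\right) \left(10 + \frac{1}{5} \left(-5\right)\right) = - 63 \left(10 - 1\right) = \left(-63\right) 9 = -567$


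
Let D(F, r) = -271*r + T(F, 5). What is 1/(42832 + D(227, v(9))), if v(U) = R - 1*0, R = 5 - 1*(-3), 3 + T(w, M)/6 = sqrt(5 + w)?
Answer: 20323/826044482 - 3*sqrt(58)/413022241 ≈ 2.4547e-5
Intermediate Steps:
T(w, M) = -18 + 6*sqrt(5 + w)
R = 8 (R = 5 + 3 = 8)
v(U) = 8 (v(U) = 8 - 1*0 = 8 + 0 = 8)
D(F, r) = -18 - 271*r + 6*sqrt(5 + F) (D(F, r) = -271*r + (-18 + 6*sqrt(5 + F)) = -18 - 271*r + 6*sqrt(5 + F))
1/(42832 + D(227, v(9))) = 1/(42832 + (-18 - 271*8 + 6*sqrt(5 + 227))) = 1/(42832 + (-18 - 2168 + 6*sqrt(232))) = 1/(42832 + (-18 - 2168 + 6*(2*sqrt(58)))) = 1/(42832 + (-18 - 2168 + 12*sqrt(58))) = 1/(42832 + (-2186 + 12*sqrt(58))) = 1/(40646 + 12*sqrt(58))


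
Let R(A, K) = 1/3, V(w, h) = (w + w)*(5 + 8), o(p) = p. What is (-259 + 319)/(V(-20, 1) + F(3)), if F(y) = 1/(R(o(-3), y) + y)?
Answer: -600/5197 ≈ -0.11545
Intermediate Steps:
V(w, h) = 26*w (V(w, h) = (2*w)*13 = 26*w)
R(A, K) = ⅓
F(y) = 1/(⅓ + y)
(-259 + 319)/(V(-20, 1) + F(3)) = (-259 + 319)/(26*(-20) + 3/(1 + 3*3)) = 60/(-520 + 3/(1 + 9)) = 60/(-520 + 3/10) = 60/(-5197/10) = 60*(-10/5197) = -600/5197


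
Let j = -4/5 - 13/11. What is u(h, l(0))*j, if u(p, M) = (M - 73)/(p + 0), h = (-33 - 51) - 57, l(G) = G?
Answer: -7957/7755 ≈ -1.0260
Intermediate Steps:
h = -141 (h = -84 - 57 = -141)
u(p, M) = (-73 + M)/p
j = -109/55 (j = -4*⅕ - 13*1/11 = -⅘ - 13/11 = -109/55 ≈ -1.9818)
u(h, l(0))*j = ((-73 + 0)/(-141))*(-109/55) = -1/141*(-73)*(-109/55) = (73/141)*(-109/55) = -7957/7755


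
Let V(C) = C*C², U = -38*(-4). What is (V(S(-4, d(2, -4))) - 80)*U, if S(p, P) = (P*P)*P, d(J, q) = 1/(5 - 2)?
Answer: -239345128/19683 ≈ -12160.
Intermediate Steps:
d(J, q) = ⅓ (d(J, q) = 1/3 = ⅓)
S(p, P) = P³ (S(p, P) = P²*P = P³)
U = 152
V(C) = C³
(V(S(-4, d(2, -4))) - 80)*U = (((⅓)³)³ - 80)*152 = ((1/27)³ - 80)*152 = (1/19683 - 80)*152 = -1574639/19683*152 = -239345128/19683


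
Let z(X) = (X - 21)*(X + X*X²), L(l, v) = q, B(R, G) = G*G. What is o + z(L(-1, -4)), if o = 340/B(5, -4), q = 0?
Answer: 85/4 ≈ 21.250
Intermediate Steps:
B(R, G) = G²
L(l, v) = 0
o = 85/4 (o = 340/((-4)²) = 340/16 = 340*(1/16) = 85/4 ≈ 21.250)
z(X) = (-21 + X)*(X + X³)
o + z(L(-1, -4)) = 85/4 + 0*(-21 + 0 + 0³ - 21*0²) = 85/4 + 0*(-21 + 0 + 0 - 21*0) = 85/4 + 0*(-21 + 0 + 0 + 0) = 85/4 + 0*(-21) = 85/4 + 0 = 85/4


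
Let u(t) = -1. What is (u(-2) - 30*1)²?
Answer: 961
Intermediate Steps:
(u(-2) - 30*1)² = (-1 - 30*1)² = (-1 - 30)² = (-31)² = 961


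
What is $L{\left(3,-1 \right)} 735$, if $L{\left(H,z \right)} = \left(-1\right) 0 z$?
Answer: $0$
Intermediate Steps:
$L{\left(H,z \right)} = 0$ ($L{\left(H,z \right)} = 0 z = 0$)
$L{\left(3,-1 \right)} 735 = 0 \cdot 735 = 0$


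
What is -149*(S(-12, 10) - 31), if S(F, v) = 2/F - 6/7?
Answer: 200405/42 ≈ 4771.5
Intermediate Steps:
S(F, v) = -6/7 + 2/F (S(F, v) = 2/F - 6*⅐ = 2/F - 6/7 = -6/7 + 2/F)
-149*(S(-12, 10) - 31) = -149*((-6/7 + 2/(-12)) - 31) = -149*((-6/7 + 2*(-1/12)) - 31) = -149*((-6/7 - ⅙) - 31) = -149*(-43/42 - 31) = -149*(-1345/42) = 200405/42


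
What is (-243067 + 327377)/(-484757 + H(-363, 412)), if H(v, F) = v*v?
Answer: -42155/176494 ≈ -0.23885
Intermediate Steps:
H(v, F) = v**2
(-243067 + 327377)/(-484757 + H(-363, 412)) = (-243067 + 327377)/(-484757 + (-363)**2) = 84310/(-484757 + 131769) = 84310/(-352988) = 84310*(-1/352988) = -42155/176494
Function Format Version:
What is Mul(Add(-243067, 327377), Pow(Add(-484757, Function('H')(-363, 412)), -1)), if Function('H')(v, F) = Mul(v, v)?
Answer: Rational(-42155, 176494) ≈ -0.23885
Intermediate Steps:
Function('H')(v, F) = Pow(v, 2)
Mul(Add(-243067, 327377), Pow(Add(-484757, Function('H')(-363, 412)), -1)) = Mul(Add(-243067, 327377), Pow(Add(-484757, Pow(-363, 2)), -1)) = Mul(84310, Pow(Add(-484757, 131769), -1)) = Mul(84310, Pow(-352988, -1)) = Mul(84310, Rational(-1, 352988)) = Rational(-42155, 176494)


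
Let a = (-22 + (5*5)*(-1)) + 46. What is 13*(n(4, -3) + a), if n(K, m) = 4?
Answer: 39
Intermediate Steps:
a = -1 (a = (-22 + 25*(-1)) + 46 = (-22 - 25) + 46 = -47 + 46 = -1)
13*(n(4, -3) + a) = 13*(4 - 1) = 13*3 = 39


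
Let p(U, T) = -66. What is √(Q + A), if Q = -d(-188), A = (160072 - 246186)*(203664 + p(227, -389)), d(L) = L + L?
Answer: 2*I*√4383159449 ≈ 1.3241e+5*I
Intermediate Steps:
d(L) = 2*L
A = -17532638172 (A = (160072 - 246186)*(203664 - 66) = -86114*203598 = -17532638172)
Q = 376 (Q = -2*(-188) = -1*(-376) = 376)
√(Q + A) = √(376 - 17532638172) = √(-17532637796) = 2*I*√4383159449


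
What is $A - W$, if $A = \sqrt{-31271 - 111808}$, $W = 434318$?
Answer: $-434318 + i \sqrt{143079} \approx -4.3432 \cdot 10^{5} + 378.26 i$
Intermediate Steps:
$A = i \sqrt{143079}$ ($A = \sqrt{-143079} = i \sqrt{143079} \approx 378.26 i$)
$A - W = i \sqrt{143079} - 434318 = -434318 + i \sqrt{143079}$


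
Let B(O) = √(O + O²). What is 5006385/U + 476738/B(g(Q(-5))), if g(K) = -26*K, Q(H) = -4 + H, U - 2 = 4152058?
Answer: 111253/92268 + 238369*√6110/9165 ≈ 2034.2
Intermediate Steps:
U = 4152060 (U = 2 + 4152058 = 4152060)
5006385/U + 476738/B(g(Q(-5))) = 5006385/4152060 + 476738/(√((-26*(-4 - 5))*(1 - 26*(-4 - 5)))) = 5006385*(1/4152060) + 476738/(√((-26*(-9))*(1 - 26*(-9)))) = 111253/92268 + 476738/(√(234*(1 + 234))) = 111253/92268 + 476738/(√(234*235)) = 111253/92268 + 476738/(√54990) = 111253/92268 + 476738/((3*√6110)) = 111253/92268 + 476738*(√6110/18330) = 111253/92268 + 238369*√6110/9165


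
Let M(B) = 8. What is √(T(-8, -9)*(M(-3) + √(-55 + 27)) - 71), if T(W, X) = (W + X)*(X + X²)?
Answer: √(-9863 - 2448*I*√7) ≈ 31.117 - 104.07*I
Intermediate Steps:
√(T(-8, -9)*(M(-3) + √(-55 + 27)) - 71) = √((-9*(-8 - 9 + (-9)² - 8*(-9)))*(8 + √(-55 + 27)) - 71) = √((-9*(-8 - 9 + 81 + 72))*(8 + √(-28)) - 71) = √((-9*136)*(8 + 2*I*√7) - 71) = √(-1224*(8 + 2*I*√7) - 71) = √((-9792 - 2448*I*√7) - 71) = √(-9863 - 2448*I*√7)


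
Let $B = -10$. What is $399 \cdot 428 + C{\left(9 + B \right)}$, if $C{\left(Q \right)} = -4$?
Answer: $170768$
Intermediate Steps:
$399 \cdot 428 + C{\left(9 + B \right)} = 399 \cdot 428 - 4 = 170772 - 4 = 170768$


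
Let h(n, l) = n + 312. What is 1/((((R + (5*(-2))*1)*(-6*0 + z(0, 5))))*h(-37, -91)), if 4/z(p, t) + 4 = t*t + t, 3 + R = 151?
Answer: 13/75900 ≈ 0.00017128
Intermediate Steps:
R = 148 (R = -3 + 151 = 148)
z(p, t) = 4/(-4 + t + t²) (z(p, t) = 4/(-4 + (t*t + t)) = 4/(-4 + (t² + t)) = 4/(-4 + (t + t²)) = 4/(-4 + t + t²))
h(n, l) = 312 + n
1/((((R + (5*(-2))*1)*(-6*0 + z(0, 5))))*h(-37, -91)) = 1/((((148 + (5*(-2))*1)*(-6*0 + 4/(-4 + 5 + 5²))))*(312 - 37)) = 1/(((148 - 10*1)*(0 + 4/(-4 + 5 + 25)))*275) = (1/275)/((148 - 10)*(0 + 4/26)) = (1/275)/(138*(0 + 4*(1/26))) = (1/275)/(138*(0 + 2/13)) = (1/275)/(138*(2/13)) = (1/275)/(276/13) = (13/276)*(1/275) = 13/75900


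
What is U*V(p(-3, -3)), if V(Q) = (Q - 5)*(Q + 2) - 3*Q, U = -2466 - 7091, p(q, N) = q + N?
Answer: -592534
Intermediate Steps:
p(q, N) = N + q
U = -9557
V(Q) = -3*Q + (-5 + Q)*(2 + Q) (V(Q) = (-5 + Q)*(2 + Q) - 3*Q = -3*Q + (-5 + Q)*(2 + Q))
U*V(p(-3, -3)) = -9557*(-10 + (-3 - 3)² - 6*(-3 - 3)) = -9557*(-10 + (-6)² - 6*(-6)) = -9557*(-10 + 36 + 36) = -9557*62 = -592534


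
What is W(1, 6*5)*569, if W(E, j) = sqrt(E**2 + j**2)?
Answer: 569*sqrt(901) ≈ 17079.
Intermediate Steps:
W(1, 6*5)*569 = sqrt(1**2 + (6*5)**2)*569 = sqrt(1 + 30**2)*569 = sqrt(1 + 900)*569 = sqrt(901)*569 = 569*sqrt(901)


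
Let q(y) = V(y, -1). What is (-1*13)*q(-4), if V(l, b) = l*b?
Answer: -52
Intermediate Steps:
V(l, b) = b*l
q(y) = -y
(-1*13)*q(-4) = (-1*13)*(-1*(-4)) = -13*4 = -52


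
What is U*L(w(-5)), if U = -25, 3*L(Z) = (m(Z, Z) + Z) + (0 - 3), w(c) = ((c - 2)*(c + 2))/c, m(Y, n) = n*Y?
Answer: -87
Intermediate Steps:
m(Y, n) = Y*n
w(c) = (-2 + c)*(2 + c)/c (w(c) = ((-2 + c)*(2 + c))/c = (-2 + c)*(2 + c)/c)
L(Z) = -1 + Z/3 + Z²/3 (L(Z) = ((Z*Z + Z) + (0 - 3))/3 = ((Z² + Z) - 3)/3 = ((Z + Z²) - 3)/3 = (-3 + Z + Z²)/3 = -1 + Z/3 + Z²/3)
U*L(w(-5)) = -25*(-1 + (-5 - 4/(-5))/3 + (-5 - 4/(-5))²/3) = -25*(-1 + (-5 - 4*(-⅕))/3 + (-5 - 4*(-⅕))²/3) = -25*(-1 + (-5 + ⅘)/3 + (-5 + ⅘)²/3) = -25*(-1 + (⅓)*(-21/5) + (-21/5)²/3) = -25*(-1 - 7/5 + (⅓)*(441/25)) = -25*(-1 - 7/5 + 147/25) = -25*87/25 = -87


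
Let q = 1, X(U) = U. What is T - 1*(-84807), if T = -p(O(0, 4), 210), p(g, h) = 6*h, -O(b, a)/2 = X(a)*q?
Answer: 83547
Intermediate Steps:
O(b, a) = -2*a
T = -1260 (T = -6*210 = -1*1260 = -1260)
T - 1*(-84807) = -1260 - 1*(-84807) = -1260 + 84807 = 83547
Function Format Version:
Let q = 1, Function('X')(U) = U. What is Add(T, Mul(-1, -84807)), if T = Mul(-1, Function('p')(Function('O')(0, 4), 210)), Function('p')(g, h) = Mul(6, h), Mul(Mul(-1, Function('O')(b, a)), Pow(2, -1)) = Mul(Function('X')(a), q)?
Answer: 83547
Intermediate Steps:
Function('O')(b, a) = Mul(-2, a) (Function('O')(b, a) = Mul(-2, Mul(a, 1)) = Mul(-2, a))
T = -1260 (T = Mul(-1, Mul(6, 210)) = Mul(-1, 1260) = -1260)
Add(T, Mul(-1, -84807)) = Add(-1260, Mul(-1, -84807)) = Add(-1260, 84807) = 83547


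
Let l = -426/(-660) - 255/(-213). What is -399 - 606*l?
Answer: -5918568/3905 ≈ -1515.6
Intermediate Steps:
l = 14391/7810 (l = -426*(-1/660) - 255*(-1/213) = 71/110 + 85/71 = 14391/7810 ≈ 1.8426)
-399 - 606*l = -399 - 606*14391/7810 = -399 - 4360473/3905 = -5918568/3905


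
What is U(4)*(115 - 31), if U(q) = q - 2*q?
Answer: -336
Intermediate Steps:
U(q) = -q
U(4)*(115 - 31) = (-1*4)*(115 - 31) = -4*84 = -336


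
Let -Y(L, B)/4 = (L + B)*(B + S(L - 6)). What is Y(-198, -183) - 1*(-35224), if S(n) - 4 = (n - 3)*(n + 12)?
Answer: 60332284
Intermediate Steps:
S(n) = 4 + (-3 + n)*(12 + n) (S(n) = 4 + (n - 3)*(n + 12) = 4 + (-3 + n)*(12 + n))
Y(L, B) = -4*(B + L)*(-86 + B + (-6 + L)**2 + 9*L) (Y(L, B) = -4*(L + B)*(B + (-32 + (L - 6)**2 + 9*(L - 6))) = -4*(B + L)*(B + (-32 + (-6 + L)**2 + 9*(-6 + L))) = -4*(B + L)*(B + (-32 + (-6 + L)**2 + (-54 + 9*L))) = -4*(B + L)*(B + (-86 + (-6 + L)**2 + 9*L)) = -4*(B + L)*(-86 + B + (-6 + L)**2 + 9*L))
Y(-198, -183) - 1*(-35224) = (-4*(-183)**2 - 4*(-198)**3 + 12*(-198)**2 + 200*(-183) + 200*(-198) - 4*(-183)*(-198)**2 + 8*(-183)*(-198)) - 1*(-35224) = (-4*33489 - 4*(-7762392) + 12*39204 - 36600 - 39600 - 4*(-183)*39204 + 289872) + 35224 = (-133956 + 31049568 + 470448 - 36600 - 39600 + 28697328 + 289872) + 35224 = 60297060 + 35224 = 60332284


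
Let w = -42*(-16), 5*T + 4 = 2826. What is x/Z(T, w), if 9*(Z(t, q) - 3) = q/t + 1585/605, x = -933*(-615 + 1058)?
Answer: -635097295701/5260304 ≈ -1.2073e+5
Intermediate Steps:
x = -413319 (x = -933*443 = -413319)
T = 2822/5 (T = -⅘ + (⅕)*2826 = -⅘ + 2826/5 = 2822/5 ≈ 564.40)
w = 672
Z(t, q) = 3584/1089 + q/(9*t) (Z(t, q) = 3 + (q/t + 1585/605)/9 = 3 + (q/t + 1585*(1/605))/9 = 3 + (q/t + 317/121)/9 = 3 + (317/121 + q/t)/9 = 3 + (317/1089 + q/(9*t)) = 3584/1089 + q/(9*t))
x/Z(T, w) = -413319/(3584/1089 + (⅑)*672/(2822/5)) = -413319/(3584/1089 + (⅑)*672*(5/2822)) = -413319/(3584/1089 + 560/4233) = -413319/5260304/1536579 = -413319*1536579/5260304 = -635097295701/5260304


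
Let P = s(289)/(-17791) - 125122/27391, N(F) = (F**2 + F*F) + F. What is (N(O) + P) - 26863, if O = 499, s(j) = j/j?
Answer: 229833235151385/487313281 ≈ 4.7163e+5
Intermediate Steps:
s(j) = 1
N(F) = F + 2*F**2 (N(F) = (F**2 + F**2) + F = 2*F**2 + F = F + 2*F**2)
P = -2226072893/487313281 (P = 1/(-17791) - 125122/27391 = 1*(-1/17791) - 125122*1/27391 = -1/17791 - 125122/27391 = -2226072893/487313281 ≈ -4.5681)
(N(O) + P) - 26863 = (499*(1 + 2*499) - 2226072893/487313281) - 26863 = (499*(1 + 998) - 2226072893/487313281) - 26863 = (499*999 - 2226072893/487313281) - 26863 = (498501 - 2226072893/487313281) - 26863 = 242923931818888/487313281 - 26863 = 229833235151385/487313281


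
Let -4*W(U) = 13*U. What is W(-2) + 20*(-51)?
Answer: -2027/2 ≈ -1013.5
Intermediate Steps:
W(U) = -13*U/4
W(-2) + 20*(-51) = -13/4*(-2) + 20*(-51) = 13/2 - 1020 = -2027/2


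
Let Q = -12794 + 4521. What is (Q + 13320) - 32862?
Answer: -27815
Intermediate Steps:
Q = -8273
(Q + 13320) - 32862 = (-8273 + 13320) - 32862 = 5047 - 32862 = -27815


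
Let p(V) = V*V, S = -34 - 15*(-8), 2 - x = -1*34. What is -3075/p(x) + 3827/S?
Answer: 18199/432 ≈ 42.127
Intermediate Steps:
x = 36 (x = 2 - (-1)*34 = 2 - 1*(-34) = 2 + 34 = 36)
S = 86 (S = -34 + 120 = 86)
p(V) = V²
-3075/p(x) + 3827/S = -3075/(36²) + 3827/86 = -3075/1296 + 3827*(1/86) = -3075*1/1296 + 89/2 = -1025/432 + 89/2 = 18199/432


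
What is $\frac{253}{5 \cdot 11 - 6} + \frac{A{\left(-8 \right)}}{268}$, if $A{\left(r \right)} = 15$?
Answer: $\frac{68539}{13132} \approx 5.2192$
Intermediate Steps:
$\frac{253}{5 \cdot 11 - 6} + \frac{A{\left(-8 \right)}}{268} = \frac{253}{5 \cdot 11 - 6} + \frac{15}{268} = \frac{253}{55 - 6} + 15 \cdot \frac{1}{268} = \frac{253}{49} + \frac{15}{268} = \frac{68539}{13132}$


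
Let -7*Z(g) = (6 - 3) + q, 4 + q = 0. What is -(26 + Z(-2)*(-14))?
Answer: -24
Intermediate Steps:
q = -4 (q = -4 + 0 = -4)
Z(g) = 1/7 (Z(g) = -((6 - 3) - 4)/7 = -(3 - 4)/7 = -1/7*(-1) = 1/7)
-(26 + Z(-2)*(-14)) = -(26 + (1/7)*(-14)) = -(26 - 2) = -1*24 = -24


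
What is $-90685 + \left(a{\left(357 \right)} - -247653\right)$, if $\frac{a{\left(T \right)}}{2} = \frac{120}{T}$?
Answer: $\frac{18679272}{119} \approx 1.5697 \cdot 10^{5}$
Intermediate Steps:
$a{\left(T \right)} = \frac{240}{T}$ ($a{\left(T \right)} = 2 \frac{120}{T} = \frac{240}{T}$)
$-90685 + \left(a{\left(357 \right)} - -247653\right) = -90685 + \left(\frac{240}{357} - -247653\right) = -90685 + \left(240 \cdot \frac{1}{357} + 247653\right) = -90685 + \left(\frac{80}{119} + 247653\right) = -90685 + \frac{29470787}{119} = \frac{18679272}{119}$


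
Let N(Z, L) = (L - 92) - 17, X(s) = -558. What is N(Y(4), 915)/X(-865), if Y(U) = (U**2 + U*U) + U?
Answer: -13/9 ≈ -1.4444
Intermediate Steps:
Y(U) = U + 2*U**2 (Y(U) = (U**2 + U**2) + U = 2*U**2 + U = U + 2*U**2)
N(Z, L) = -109 + L (N(Z, L) = (-92 + L) - 17 = -109 + L)
N(Y(4), 915)/X(-865) = (-109 + 915)/(-558) = 806*(-1/558) = -13/9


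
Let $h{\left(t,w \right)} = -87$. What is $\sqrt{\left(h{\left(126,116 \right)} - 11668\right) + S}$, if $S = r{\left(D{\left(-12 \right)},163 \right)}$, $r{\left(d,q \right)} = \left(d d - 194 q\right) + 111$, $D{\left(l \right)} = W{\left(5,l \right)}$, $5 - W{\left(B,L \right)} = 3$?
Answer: $i \sqrt{43262} \approx 208.0 i$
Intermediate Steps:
$W{\left(B,L \right)} = 2$ ($W{\left(B,L \right)} = 5 - 3 = 2$)
$D{\left(l \right)} = 2$
$r{\left(d,q \right)} = 111 + d^{2} - 194 q$ ($r{\left(d,q \right)} = \left(d^{2} - 194 q\right) + 111 = 111 + d^{2} - 194 q$)
$S = -31507$ ($S = 111 + 2^{2} - 31622 = 111 + 4 - 31622 = -31507$)
$\sqrt{\left(h{\left(126,116 \right)} - 11668\right) + S} = \sqrt{\left(-87 - 11668\right) - 31507} = \sqrt{-11755 - 31507} = \sqrt{-43262} = i \sqrt{43262}$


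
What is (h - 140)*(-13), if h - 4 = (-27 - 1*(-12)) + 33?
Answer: 1534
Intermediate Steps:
h = 22 (h = 4 + ((-27 - 1*(-12)) + 33) = 4 + ((-27 + 12) + 33) = 4 + (-15 + 33) = 4 + 18 = 22)
(h - 140)*(-13) = (22 - 140)*(-13) = -118*(-13) = 1534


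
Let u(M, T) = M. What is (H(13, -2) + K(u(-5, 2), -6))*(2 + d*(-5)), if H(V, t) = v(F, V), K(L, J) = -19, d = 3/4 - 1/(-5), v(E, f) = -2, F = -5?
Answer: 231/4 ≈ 57.750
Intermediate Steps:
d = 19/20 (d = 3*(¼) - 1*(-⅕) = ¾ + ⅕ = 19/20 ≈ 0.95000)
H(V, t) = -2
(H(13, -2) + K(u(-5, 2), -6))*(2 + d*(-5)) = (-2 - 19)*(2 + (19/20)*(-5)) = -21*(2 - 19/4) = -21*(-11/4) = 231/4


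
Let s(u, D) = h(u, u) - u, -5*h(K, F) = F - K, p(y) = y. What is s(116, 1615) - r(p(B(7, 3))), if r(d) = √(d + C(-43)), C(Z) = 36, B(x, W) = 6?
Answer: -116 - √42 ≈ -122.48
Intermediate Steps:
h(K, F) = -F/5 + K/5 (h(K, F) = -(F - K)/5 = -F/5 + K/5)
r(d) = √(36 + d) (r(d) = √(d + 36) = √(36 + d))
s(u, D) = -u (s(u, D) = (-u/5 + u/5) - u = 0 - u = -u)
s(116, 1615) - r(p(B(7, 3))) = -1*116 - √(36 + 6) = -116 - √42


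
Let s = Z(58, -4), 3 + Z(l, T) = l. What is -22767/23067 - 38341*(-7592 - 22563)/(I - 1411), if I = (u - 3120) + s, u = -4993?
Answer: -8889884942336/72807141 ≈ -1.2210e+5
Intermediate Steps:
Z(l, T) = -3 + l
s = 55 (s = -3 + 58 = 55)
I = -8058 (I = (-4993 - 3120) + 55 = -8113 + 55 = -8058)
-22767/23067 - 38341*(-7592 - 22563)/(I - 1411) = -22767/23067 - 38341*(-7592 - 22563)/(-8058 - 1411) = -22767*1/23067 - 38341/((-9469/(-30155))) = -7589/7689 - 38341/((-9469*(-1/30155))) = -7589/7689 - 38341/9469/30155 = -7589/7689 - 38341*30155/9469 = -7589/7689 - 1156172855/9469 = -8889884942336/72807141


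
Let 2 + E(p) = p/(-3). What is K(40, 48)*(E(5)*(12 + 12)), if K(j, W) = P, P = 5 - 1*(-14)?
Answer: -1672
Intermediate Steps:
P = 19 (P = 5 + 14 = 19)
K(j, W) = 19
E(p) = -2 - p/3 (E(p) = -2 + p/(-3) = -2 + p*(-⅓) = -2 - p/3)
K(40, 48)*(E(5)*(12 + 12)) = 19*((-2 - ⅓*5)*(12 + 12)) = 19*((-2 - 5/3)*24) = 19*(-11/3*24) = 19*(-88) = -1672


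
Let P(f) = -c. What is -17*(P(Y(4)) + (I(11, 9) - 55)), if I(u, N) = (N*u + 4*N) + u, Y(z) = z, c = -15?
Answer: -1802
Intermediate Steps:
I(u, N) = u + 4*N + N*u (I(u, N) = (4*N + N*u) + u = u + 4*N + N*u)
P(f) = 15 (P(f) = -1*(-15) = 15)
-17*(P(Y(4)) + (I(11, 9) - 55)) = -17*(15 + ((11 + 4*9 + 9*11) - 55)) = -17*(15 + ((11 + 36 + 99) - 55)) = -17*(15 + (146 - 55)) = -17*(15 + 91) = -17*106 = -1802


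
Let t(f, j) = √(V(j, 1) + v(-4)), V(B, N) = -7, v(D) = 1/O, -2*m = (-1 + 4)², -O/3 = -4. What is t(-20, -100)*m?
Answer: -3*I*√249/4 ≈ -11.835*I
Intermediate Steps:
O = 12 (O = -3*(-4) = 12)
m = -9/2 (m = -(-1 + 4)²/2 = -½*3² = -½*9 = -9/2 ≈ -4.5000)
v(D) = 1/12
t(f, j) = I*√249/6 (t(f, j) = √(-7 + 1/12) = √(-83/12) = I*√249/6)
t(-20, -100)*m = (I*√249/6)*(-9/2) = -3*I*√249/4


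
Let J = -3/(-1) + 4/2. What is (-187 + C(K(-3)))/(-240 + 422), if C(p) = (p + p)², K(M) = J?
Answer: -87/182 ≈ -0.47802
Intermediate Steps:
J = 5 (J = -3*(-1) + 4*(½) = 3 + 2 = 5)
K(M) = 5
C(p) = 4*p² (C(p) = (2*p)² = 4*p²)
(-187 + C(K(-3)))/(-240 + 422) = (-187 + 4*5²)/(-240 + 422) = (-187 + 4*25)/182 = (-187 + 100)/182 = (1/182)*(-87) = -87/182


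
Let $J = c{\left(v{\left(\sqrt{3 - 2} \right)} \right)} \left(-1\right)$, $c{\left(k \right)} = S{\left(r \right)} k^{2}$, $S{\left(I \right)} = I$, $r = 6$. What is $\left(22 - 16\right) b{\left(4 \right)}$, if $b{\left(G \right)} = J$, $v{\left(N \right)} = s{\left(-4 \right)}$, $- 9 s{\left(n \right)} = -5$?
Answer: $- \frac{100}{9} \approx -11.111$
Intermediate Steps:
$s{\left(n \right)} = \frac{5}{9}$ ($s{\left(n \right)} = \left(- \frac{1}{9}\right) \left(-5\right) = \frac{5}{9}$)
$v{\left(N \right)} = \frac{5}{9}$
$c{\left(k \right)} = 6 k^{2}$
$J = - \frac{50}{27}$ ($J = 6 \left(\frac{5}{9}\right)^{2} \left(-1\right) = 6 \cdot \frac{25}{81} \left(-1\right) = \frac{50}{27} \left(-1\right) = - \frac{50}{27} \approx -1.8519$)
$b{\left(G \right)} = - \frac{50}{27}$
$\left(22 - 16\right) b{\left(4 \right)} = \left(22 - 16\right) \left(- \frac{50}{27}\right) = 6 \left(- \frac{50}{27}\right) = - \frac{100}{9}$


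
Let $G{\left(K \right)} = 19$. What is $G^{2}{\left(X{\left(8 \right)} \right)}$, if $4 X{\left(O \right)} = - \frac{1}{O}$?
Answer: $361$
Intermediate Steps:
$X{\left(O \right)} = - \frac{1}{4 O}$ ($X{\left(O \right)} = \frac{\left(-1\right) \frac{1}{O}}{4} = - \frac{1}{4 O}$)
$G^{2}{\left(X{\left(8 \right)} \right)} = 19^{2} = 361$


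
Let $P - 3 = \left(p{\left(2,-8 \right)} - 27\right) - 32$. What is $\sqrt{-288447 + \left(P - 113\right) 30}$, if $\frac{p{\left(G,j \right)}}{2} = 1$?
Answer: $i \sqrt{293457} \approx 541.72 i$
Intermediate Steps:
$p{\left(G,j \right)} = 2$ ($p{\left(G,j \right)} = 2 \cdot 1 = 2$)
$P = -54$ ($P = 3 + \left(\left(2 - 27\right) - 32\right) = 3 - 57 = -54$)
$\sqrt{-288447 + \left(P - 113\right) 30} = \sqrt{-288447 + \left(-54 - 113\right) 30} = \sqrt{-288447 - 5010} = \sqrt{-293457} = i \sqrt{293457}$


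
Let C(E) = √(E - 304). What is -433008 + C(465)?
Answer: -433008 + √161 ≈ -4.3300e+5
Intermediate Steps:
C(E) = √(-304 + E)
-433008 + C(465) = -433008 + √(-304 + 465) = -433008 + √161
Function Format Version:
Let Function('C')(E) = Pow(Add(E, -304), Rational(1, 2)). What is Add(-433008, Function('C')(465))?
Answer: Add(-433008, Pow(161, Rational(1, 2))) ≈ -4.3300e+5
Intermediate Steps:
Function('C')(E) = Pow(Add(-304, E), Rational(1, 2))
Add(-433008, Function('C')(465)) = Add(-433008, Pow(Add(-304, 465), Rational(1, 2))) = Add(-433008, Pow(161, Rational(1, 2)))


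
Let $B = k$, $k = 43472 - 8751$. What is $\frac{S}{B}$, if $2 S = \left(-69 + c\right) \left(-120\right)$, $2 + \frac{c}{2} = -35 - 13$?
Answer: $\frac{10140}{34721} \approx 0.29204$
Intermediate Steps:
$k = 34721$
$B = 34721$
$c = -100$ ($c = -4 + 2 \left(-35 - 13\right) = -4 + 2 \left(-48\right) = -4 - 96 = -100$)
$S = 10140$ ($S = \frac{\left(-69 - 100\right) \left(-120\right)}{2} = \frac{\left(-169\right) \left(-120\right)}{2} = \frac{1}{2} \cdot 20280 = 10140$)
$\frac{S}{B} = \frac{10140}{34721}$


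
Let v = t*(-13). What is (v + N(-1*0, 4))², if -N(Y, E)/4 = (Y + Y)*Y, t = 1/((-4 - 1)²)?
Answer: 169/625 ≈ 0.27040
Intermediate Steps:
t = 1/25 (t = 1/((-5)²) = 1/25 ≈ 0.040000)
N(Y, E) = -8*Y² (N(Y, E) = -4*(Y + Y)*Y = -4*2*Y*Y = -8*Y²)
v = -13/25 (v = (1/25)*(-13) = -13/25 ≈ -0.52000)
(v + N(-1*0, 4))² = (-13/25 - 8*(-1*0)²)² = (-13/25 - 8*0²)² = (-13/25 - 8*0)² = (-13/25 + 0)² = (-13/25)² = 169/625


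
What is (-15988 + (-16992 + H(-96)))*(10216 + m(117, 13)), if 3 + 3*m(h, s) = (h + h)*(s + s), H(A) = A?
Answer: -404949468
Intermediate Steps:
m(h, s) = -1 + 4*h*s/3 (m(h, s) = -1 + ((h + h)*(s + s))/3 = -1 + ((2*h)*(2*s))/3 = -1 + (4*h*s)/3 = -1 + 4*h*s/3)
(-15988 + (-16992 + H(-96)))*(10216 + m(117, 13)) = (-15988 + (-16992 - 96))*(10216 + (-1 + (4/3)*117*13)) = (-15988 - 17088)*(10216 + (-1 + 2028)) = -33076*(10216 + 2027) = -33076*12243 = -404949468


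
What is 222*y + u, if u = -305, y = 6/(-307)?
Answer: -94967/307 ≈ -309.34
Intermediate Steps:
y = -6/307 (y = 6*(-1/307) = -6/307 ≈ -0.019544)
222*y + u = 222*(-6/307) - 305 = -1332/307 - 305 = -94967/307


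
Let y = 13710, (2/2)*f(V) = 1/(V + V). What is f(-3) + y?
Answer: 82259/6 ≈ 13710.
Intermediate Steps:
f(V) = 1/(2*V) (f(V) = 1/(V + V) = 1/(2*V))
f(-3) + y = (½)/(-3) + 13710 = (½)*(-⅓) + 13710 = -⅙ + 13710 = 82259/6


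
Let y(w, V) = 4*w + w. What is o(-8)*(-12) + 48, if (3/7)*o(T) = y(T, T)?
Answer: 1168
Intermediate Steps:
y(w, V) = 5*w
o(T) = 35*T/3 (o(T) = 7*(5*T)/3 = 35*T/3)
o(-8)*(-12) + 48 = ((35/3)*(-8))*(-12) + 48 = -280/3*(-12) + 48 = 1120 + 48 = 1168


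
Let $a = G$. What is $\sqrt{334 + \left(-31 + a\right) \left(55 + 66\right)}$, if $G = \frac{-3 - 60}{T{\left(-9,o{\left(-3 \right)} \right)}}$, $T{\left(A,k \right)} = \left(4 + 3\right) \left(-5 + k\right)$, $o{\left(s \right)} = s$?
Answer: $\frac{i \sqrt{52494}}{4} \approx 57.279 i$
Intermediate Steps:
$T{\left(A,k \right)} = -35 + 7 k$ ($T{\left(A,k \right)} = 7 \left(-5 + k\right) = -35 + 7 k$)
$G = \frac{9}{8}$ ($G = \frac{-3 - 60}{-35 + 7 \left(-3\right)} = - \frac{63}{-35 - 21} = - \frac{63}{-56} = \left(-63\right) \left(- \frac{1}{56}\right) = \frac{9}{8} \approx 1.125$)
$a = \frac{9}{8} \approx 1.125$
$\sqrt{334 + \left(-31 + a\right) \left(55 + 66\right)} = \sqrt{334 + \left(-31 + \frac{9}{8}\right) \left(55 + 66\right)} = \sqrt{334 - \frac{28919}{8}} = \sqrt{- \frac{26247}{8}} = \frac{i \sqrt{52494}}{4}$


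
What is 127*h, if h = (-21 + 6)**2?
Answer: 28575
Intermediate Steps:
h = 225 (h = (-15)**2 = 225)
127*h = 127*225 = 28575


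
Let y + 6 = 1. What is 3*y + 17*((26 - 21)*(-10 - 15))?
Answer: -2140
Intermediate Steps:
y = -5 (y = -6 + 1 = -5)
3*y + 17*((26 - 21)*(-10 - 15)) = 3*(-5) + 17*((26 - 21)*(-10 - 15)) = -15 + 17*(5*(-25)) = -15 + 17*(-125) = -15 - 2125 = -2140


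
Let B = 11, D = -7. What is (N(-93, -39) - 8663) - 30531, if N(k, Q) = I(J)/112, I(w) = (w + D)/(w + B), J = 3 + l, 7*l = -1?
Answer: -425803645/10864 ≈ -39194.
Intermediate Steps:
l = -⅐ (l = (⅐)*(-1) = -⅐ ≈ -0.14286)
J = 20/7 (J = 3 - ⅐ = 20/7 ≈ 2.8571)
I(w) = (-7 + w)/(11 + w) (I(w) = (w - 7)/(w + 11) = (-7 + w)/(11 + w))
N(k, Q) = -29/10864 (N(k, Q) = ((-7 + 20/7)/(11 + 20/7))/112 = (-29/7/(97/7))*(1/112) = ((7/97)*(-29/7))*(1/112) = -29/97*1/112 = -29/10864)
(N(-93, -39) - 8663) - 30531 = (-29/10864 - 8663) - 30531 = -94114861/10864 - 30531 = -425803645/10864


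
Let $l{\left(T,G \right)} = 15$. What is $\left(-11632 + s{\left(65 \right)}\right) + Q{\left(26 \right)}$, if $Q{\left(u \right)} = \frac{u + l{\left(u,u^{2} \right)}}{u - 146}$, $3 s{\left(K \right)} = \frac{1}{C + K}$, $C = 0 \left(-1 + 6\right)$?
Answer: $- \frac{1209763}{104} \approx -11632.0$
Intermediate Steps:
$C = 0$ ($C = 0 \cdot 5 = 0$)
$s{\left(K \right)} = \frac{1}{3 K}$ ($s{\left(K \right)} = \frac{1}{3 \left(0 + K\right)} = \frac{1}{3 K}$)
$Q{\left(u \right)} = \frac{15 + u}{-146 + u}$ ($Q{\left(u \right)} = \frac{u + 15}{u - 146} = \frac{15 + u}{-146 + u}$)
$\left(-11632 + s{\left(65 \right)}\right) + Q{\left(26 \right)} = \left(-11632 + \frac{1}{3 \cdot 65}\right) + \frac{15 + 26}{-146 + 26} = \left(-11632 + \frac{1}{3} \cdot \frac{1}{65}\right) + \frac{1}{-120} \cdot 41 = \left(-11632 + \frac{1}{195}\right) - \frac{41}{120} = - \frac{2268239}{195} - \frac{41}{120} = - \frac{1209763}{104}$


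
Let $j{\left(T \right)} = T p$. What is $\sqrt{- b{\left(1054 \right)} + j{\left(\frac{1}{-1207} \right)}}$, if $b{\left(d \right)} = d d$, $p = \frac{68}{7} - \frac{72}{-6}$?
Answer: $\frac{2 i \sqrt{19825851901191}}{8449} \approx 1054.0 i$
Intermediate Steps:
$p = \frac{152}{7}$ ($p = 68 \cdot \frac{1}{7} - -12 = \frac{68}{7} + 12 = \frac{152}{7} \approx 21.714$)
$b{\left(d \right)} = d^{2}$
$j{\left(T \right)} = \frac{152 T}{7}$ ($j{\left(T \right)} = T \frac{152}{7} = \frac{152 T}{7}$)
$\sqrt{- b{\left(1054 \right)} + j{\left(\frac{1}{-1207} \right)}} = \sqrt{- 1054^{2} + \frac{152}{7 \left(-1207\right)}} = \sqrt{\left(-1\right) 1110916 + \frac{152}{7} \left(- \frac{1}{1207}\right)} = \sqrt{-1110916 - \frac{152}{8449}} = \sqrt{- \frac{9386129436}{8449}} = \frac{2 i \sqrt{19825851901191}}{8449}$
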